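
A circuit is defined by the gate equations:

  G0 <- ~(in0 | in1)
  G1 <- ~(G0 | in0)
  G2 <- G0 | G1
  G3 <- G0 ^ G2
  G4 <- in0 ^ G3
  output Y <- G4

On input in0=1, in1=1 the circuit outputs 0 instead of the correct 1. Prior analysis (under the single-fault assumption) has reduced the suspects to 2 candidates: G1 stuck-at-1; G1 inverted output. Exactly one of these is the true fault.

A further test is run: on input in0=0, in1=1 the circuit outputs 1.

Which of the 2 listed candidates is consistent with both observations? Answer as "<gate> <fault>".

Evaluate each candidate on input in0=0, in1=1:
  G1 stuck-at-1: G0=0, G1=1 [stuck-at-1], G2=1, G3=1, G4=1 → 1 — matches
  G1 inverted output: G0=0, G1=0 [inverted output], G2=0, G3=0, G4=0 → 0 — eliminated
Only G1 stuck-at-1 reproduces the observed 1.

G1 stuck-at-1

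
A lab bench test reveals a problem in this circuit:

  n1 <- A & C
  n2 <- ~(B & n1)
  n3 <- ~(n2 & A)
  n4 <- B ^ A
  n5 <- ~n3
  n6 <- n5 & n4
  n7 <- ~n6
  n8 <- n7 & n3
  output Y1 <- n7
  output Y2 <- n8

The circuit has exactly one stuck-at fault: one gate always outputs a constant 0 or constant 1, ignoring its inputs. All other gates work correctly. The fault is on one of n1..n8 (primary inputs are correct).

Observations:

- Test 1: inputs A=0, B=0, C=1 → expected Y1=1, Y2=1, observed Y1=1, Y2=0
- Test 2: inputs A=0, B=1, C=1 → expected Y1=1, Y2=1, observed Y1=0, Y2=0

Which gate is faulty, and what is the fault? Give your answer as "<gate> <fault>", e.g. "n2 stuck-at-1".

Fault-free values for test 1 (A=0, B=0, C=1): n1=0, n2=1, n3=1, n4=0, n5=0, n6=0, n7=1, n8=1, giving Y1=1, Y2=1. Observed Y1=1, Y2=0.
Test 1: faults giving observed Y1=1, Y2=0 are {n3 stuck-at-0, n8 stuck-at-0}.
Test 2 (A=0, B=1, C=1): fault-free n1=0, n2=1, n3=1, n4=1, n5=0, n6=0, n7=1, n8=1 → Y1=1, Y2=1; observed Y1=0, Y2=0. Eliminates n8 stuck-at-0.
Only n3 stuck-at-0 is consistent with every test.

n3 stuck-at-0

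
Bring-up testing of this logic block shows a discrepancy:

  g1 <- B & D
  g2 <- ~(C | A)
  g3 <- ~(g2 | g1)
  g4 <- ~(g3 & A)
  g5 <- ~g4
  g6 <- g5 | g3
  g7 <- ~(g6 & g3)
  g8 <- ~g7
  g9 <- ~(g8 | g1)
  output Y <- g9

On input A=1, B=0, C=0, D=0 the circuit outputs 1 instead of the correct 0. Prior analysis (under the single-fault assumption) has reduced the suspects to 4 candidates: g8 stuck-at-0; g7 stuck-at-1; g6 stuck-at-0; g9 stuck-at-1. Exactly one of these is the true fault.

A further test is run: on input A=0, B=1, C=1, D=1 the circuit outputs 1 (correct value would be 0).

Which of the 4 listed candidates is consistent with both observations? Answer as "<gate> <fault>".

g9 stuck-at-1

Evaluate each candidate on input A=0, B=1, C=1, D=1:
  g8 stuck-at-0: g1=1, g2=0, g3=0, g4=1, g5=0, g6=0, g7=1, g8=0 [stuck-at-0], g9=0 → 0 — eliminated
  g7 stuck-at-1: g1=1, g2=0, g3=0, g4=1, g5=0, g6=0, g7=1 [stuck-at-1], g8=0, g9=0 → 0 — eliminated
  g6 stuck-at-0: g1=1, g2=0, g3=0, g4=1, g5=0, g6=0 [stuck-at-0], g7=1, g8=0, g9=0 → 0 — eliminated
  g9 stuck-at-1: g1=1, g2=0, g3=0, g4=1, g5=0, g6=0, g7=1, g8=0, g9=1 [stuck-at-1] → 1 — matches
Only g9 stuck-at-1 reproduces the observed 1.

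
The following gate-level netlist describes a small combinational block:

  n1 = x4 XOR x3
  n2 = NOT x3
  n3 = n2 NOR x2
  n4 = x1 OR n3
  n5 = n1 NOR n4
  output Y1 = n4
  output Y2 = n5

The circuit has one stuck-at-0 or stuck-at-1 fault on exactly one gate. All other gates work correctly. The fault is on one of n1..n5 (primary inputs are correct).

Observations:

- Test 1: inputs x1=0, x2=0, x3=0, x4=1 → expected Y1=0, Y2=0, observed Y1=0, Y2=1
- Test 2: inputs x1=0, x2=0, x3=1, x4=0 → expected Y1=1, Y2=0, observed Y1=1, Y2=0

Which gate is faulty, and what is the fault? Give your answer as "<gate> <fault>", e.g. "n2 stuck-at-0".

Fault-free values for test 1 (x1=0, x2=0, x3=0, x4=1): n1=1, n2=1, n3=0, n4=0, n5=0, giving Y1=0, Y2=0. Observed Y1=0, Y2=1.
Test 1: faults giving observed Y1=0, Y2=1 are {n1 stuck-at-0, n5 stuck-at-1}.
Test 2 (x1=0, x2=0, x3=1, x4=0): fault-free n1=1, n2=0, n3=1, n4=1, n5=0 → Y1=1, Y2=0; observed Y1=1, Y2=0. Eliminates n5 stuck-at-1.
Only n1 stuck-at-0 is consistent with every test.

n1 stuck-at-0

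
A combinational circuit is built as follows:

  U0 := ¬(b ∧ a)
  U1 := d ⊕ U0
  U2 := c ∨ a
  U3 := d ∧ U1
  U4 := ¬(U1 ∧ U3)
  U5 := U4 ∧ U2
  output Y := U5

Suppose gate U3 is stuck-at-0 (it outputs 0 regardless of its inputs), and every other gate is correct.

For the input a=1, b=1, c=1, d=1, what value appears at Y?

1

Propagate with U3 forced: U0=0, U1=1, U2=1, U3=0 [stuck-at-0], U4=1, U5=1.
So Y = 1. (Without the fault it would be 0.)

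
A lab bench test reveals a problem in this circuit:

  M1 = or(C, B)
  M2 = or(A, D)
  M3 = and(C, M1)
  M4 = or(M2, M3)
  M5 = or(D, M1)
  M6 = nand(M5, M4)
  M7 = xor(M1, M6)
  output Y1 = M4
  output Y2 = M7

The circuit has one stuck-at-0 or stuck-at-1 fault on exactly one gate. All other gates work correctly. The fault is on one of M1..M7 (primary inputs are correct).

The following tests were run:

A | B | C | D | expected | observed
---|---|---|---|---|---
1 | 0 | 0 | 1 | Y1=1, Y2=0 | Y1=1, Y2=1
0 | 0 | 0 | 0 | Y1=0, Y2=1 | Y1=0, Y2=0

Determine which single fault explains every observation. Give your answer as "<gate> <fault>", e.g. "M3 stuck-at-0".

M1 stuck-at-1

Fault-free values for test 1 (A=1, B=0, C=0, D=1): M1=0, M2=1, M3=0, M4=1, M5=1, M6=0, M7=0, giving Y1=1, Y2=0. Observed Y1=1, Y2=1.
Test 1: faults giving observed Y1=1, Y2=1 are {M1 stuck-at-1, M5 stuck-at-0, M6 stuck-at-1, M7 stuck-at-1}.
Test 2 (A=0, B=0, C=0, D=0): fault-free M1=0, M2=0, M3=0, M4=0, M5=0, M6=1, M7=1 → Y1=0, Y2=1; observed Y1=0, Y2=0. Eliminates M5 stuck-at-0, M6 stuck-at-1, M7 stuck-at-1.
Only M1 stuck-at-1 is consistent with every test.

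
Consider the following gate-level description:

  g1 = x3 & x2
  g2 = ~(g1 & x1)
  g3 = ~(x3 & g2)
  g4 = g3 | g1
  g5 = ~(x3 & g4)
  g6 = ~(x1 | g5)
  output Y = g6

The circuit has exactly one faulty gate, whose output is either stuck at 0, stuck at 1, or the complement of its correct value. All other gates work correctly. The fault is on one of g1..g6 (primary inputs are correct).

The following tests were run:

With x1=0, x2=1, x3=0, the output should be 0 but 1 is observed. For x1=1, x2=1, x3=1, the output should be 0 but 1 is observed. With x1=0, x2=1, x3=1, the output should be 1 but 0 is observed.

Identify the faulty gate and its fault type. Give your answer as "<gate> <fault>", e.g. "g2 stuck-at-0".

g6 inverted output

Fault-free values for test 1 (x1=0, x2=1, x3=0): g1=0, g2=1, g3=1, g4=1, g5=1, g6=0, giving Y=0. Observed 1.
Test 1: faults giving observed 1 are {g5 stuck-at-0, g5 inverted output, g6 stuck-at-1, g6 inverted output}.
Test 2 (x1=1, x2=1, x3=1): fault-free g1=1, g2=0, g3=1, g4=1, g5=0, g6=0 → 0; observed 1. Eliminates g5 stuck-at-0, g5 inverted output.
Test 3 (x1=0, x2=1, x3=1): fault-free g1=1, g2=1, g3=0, g4=1, g5=0, g6=1 → 1; observed 0. Eliminates g6 stuck-at-1.
Only g6 inverted output is consistent with every test.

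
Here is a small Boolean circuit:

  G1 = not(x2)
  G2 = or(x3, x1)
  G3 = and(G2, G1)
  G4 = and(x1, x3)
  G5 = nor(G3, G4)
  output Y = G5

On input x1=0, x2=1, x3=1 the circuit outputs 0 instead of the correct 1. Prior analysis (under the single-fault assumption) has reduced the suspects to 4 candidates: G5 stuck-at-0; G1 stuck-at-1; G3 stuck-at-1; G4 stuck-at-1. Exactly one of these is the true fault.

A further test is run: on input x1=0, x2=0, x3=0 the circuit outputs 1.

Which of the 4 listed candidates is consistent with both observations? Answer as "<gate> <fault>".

G1 stuck-at-1

Evaluate each candidate on input x1=0, x2=0, x3=0:
  G5 stuck-at-0: G1=1, G2=0, G3=0, G4=0, G5=0 [stuck-at-0] → 0 — eliminated
  G1 stuck-at-1: G1=1 [stuck-at-1], G2=0, G3=0, G4=0, G5=1 → 1 — matches
  G3 stuck-at-1: G1=1, G2=0, G3=1 [stuck-at-1], G4=0, G5=0 → 0 — eliminated
  G4 stuck-at-1: G1=1, G2=0, G3=0, G4=1 [stuck-at-1], G5=0 → 0 — eliminated
Only G1 stuck-at-1 reproduces the observed 1.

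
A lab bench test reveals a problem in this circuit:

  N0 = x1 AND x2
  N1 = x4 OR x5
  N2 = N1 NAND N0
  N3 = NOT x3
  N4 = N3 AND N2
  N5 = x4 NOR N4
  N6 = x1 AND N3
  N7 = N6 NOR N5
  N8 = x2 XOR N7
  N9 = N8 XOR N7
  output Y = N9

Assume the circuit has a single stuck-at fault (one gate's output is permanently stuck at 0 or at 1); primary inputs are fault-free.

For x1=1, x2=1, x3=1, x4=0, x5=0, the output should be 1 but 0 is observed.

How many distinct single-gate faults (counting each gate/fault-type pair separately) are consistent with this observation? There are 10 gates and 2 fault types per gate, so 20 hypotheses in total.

Fault-free: N0=1, N1=0, N2=1, N3=0, N4=0, N5=1, N6=0, N7=0, N8=1, N9=1 → 1. Observed 0.
  N0: none of the 2 fault types match ✗
  N1: none of the 2 fault types match ✗
  N2: none of the 2 fault types match ✗
  N3: none of the 2 fault types match ✗
  N4: none of the 2 fault types match ✗
  N5: none of the 2 fault types match ✗
  N6: none of the 2 fault types match ✗
  N7: none of the 2 fault types match ✗
  N8: stuck-at-0 ✓; others ✗
  N9: stuck-at-0 ✓; others ✗
Consistent faults: {N8 stuck-at-0, N9 stuck-at-0} — 2 in all.

2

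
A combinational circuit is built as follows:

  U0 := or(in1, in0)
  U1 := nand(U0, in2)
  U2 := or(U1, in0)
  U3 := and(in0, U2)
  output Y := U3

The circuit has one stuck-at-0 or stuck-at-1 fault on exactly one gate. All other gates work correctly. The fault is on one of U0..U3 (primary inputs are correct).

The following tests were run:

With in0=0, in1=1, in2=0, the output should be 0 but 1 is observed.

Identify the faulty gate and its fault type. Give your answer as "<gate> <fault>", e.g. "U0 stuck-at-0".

Fault-free values for test 1 (in0=0, in1=1, in2=0): U0=1, U1=1, U2=1, U3=0, giving Y=0. Observed 1.
Test 1: faults giving observed 1 are {U3 stuck-at-1}.
Only U3 stuck-at-1 is consistent with every test.

U3 stuck-at-1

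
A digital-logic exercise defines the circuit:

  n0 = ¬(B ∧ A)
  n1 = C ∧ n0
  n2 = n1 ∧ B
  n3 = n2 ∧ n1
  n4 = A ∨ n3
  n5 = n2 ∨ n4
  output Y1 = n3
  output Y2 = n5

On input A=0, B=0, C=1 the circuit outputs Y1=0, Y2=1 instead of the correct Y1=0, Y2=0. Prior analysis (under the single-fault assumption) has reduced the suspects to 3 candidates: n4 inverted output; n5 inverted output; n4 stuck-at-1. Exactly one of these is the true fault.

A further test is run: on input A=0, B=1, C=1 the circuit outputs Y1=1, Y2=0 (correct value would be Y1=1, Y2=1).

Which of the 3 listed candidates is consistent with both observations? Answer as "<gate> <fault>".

Evaluate each candidate on input A=0, B=1, C=1:
  n4 inverted output: n0=1, n1=1, n2=1, n3=1, n4=0 [inverted output], n5=1 → Y1=1, Y2=1 — eliminated
  n5 inverted output: n0=1, n1=1, n2=1, n3=1, n4=1, n5=0 [inverted output] → Y1=1, Y2=0 — matches
  n4 stuck-at-1: n0=1, n1=1, n2=1, n3=1, n4=1 [stuck-at-1], n5=1 → Y1=1, Y2=1 — eliminated
Only n5 inverted output reproduces the observed Y1=1, Y2=0.

n5 inverted output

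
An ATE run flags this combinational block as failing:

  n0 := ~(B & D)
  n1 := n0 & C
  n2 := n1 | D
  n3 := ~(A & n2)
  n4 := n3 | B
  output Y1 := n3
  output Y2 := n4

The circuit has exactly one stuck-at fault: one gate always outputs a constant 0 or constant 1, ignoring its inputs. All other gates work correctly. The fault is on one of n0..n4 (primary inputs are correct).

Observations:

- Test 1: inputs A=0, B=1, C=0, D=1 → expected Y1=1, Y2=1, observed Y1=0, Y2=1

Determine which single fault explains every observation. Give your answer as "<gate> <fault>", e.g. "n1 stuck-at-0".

Fault-free values for test 1 (A=0, B=1, C=0, D=1): n0=0, n1=0, n2=1, n3=1, n4=1, giving Y1=1, Y2=1. Observed Y1=0, Y2=1.
Test 1: faults giving observed Y1=0, Y2=1 are {n3 stuck-at-0}.
Only n3 stuck-at-0 is consistent with every test.

n3 stuck-at-0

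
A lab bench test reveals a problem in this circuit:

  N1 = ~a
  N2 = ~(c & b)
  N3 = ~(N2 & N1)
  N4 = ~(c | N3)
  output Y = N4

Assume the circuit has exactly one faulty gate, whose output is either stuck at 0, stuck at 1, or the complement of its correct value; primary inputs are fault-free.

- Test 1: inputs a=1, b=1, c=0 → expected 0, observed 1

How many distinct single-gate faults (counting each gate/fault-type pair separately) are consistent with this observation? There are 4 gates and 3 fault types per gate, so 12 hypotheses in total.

Fault-free: N1=0, N2=1, N3=1, N4=0 → 0. Observed 1.
  N1 stuck-at-0: output 0 ✗
  N1 stuck-at-1: output 1 ✓
  N1 inverted output: output 1 ✓
  N2 stuck-at-0: output 0 ✗
  N2 stuck-at-1: output 0 ✗
  N2 inverted output: output 0 ✗
  N3 stuck-at-0: output 1 ✓
  N3 stuck-at-1: output 0 ✗
  N3 inverted output: output 1 ✓
  N4 stuck-at-0: output 0 ✗
  N4 stuck-at-1: output 1 ✓
  N4 inverted output: output 1 ✓
Consistent faults: {N1 stuck-at-1, N1 inverted output, N3 stuck-at-0, N3 inverted output, N4 stuck-at-1, N4 inverted output} — 6 in all.

6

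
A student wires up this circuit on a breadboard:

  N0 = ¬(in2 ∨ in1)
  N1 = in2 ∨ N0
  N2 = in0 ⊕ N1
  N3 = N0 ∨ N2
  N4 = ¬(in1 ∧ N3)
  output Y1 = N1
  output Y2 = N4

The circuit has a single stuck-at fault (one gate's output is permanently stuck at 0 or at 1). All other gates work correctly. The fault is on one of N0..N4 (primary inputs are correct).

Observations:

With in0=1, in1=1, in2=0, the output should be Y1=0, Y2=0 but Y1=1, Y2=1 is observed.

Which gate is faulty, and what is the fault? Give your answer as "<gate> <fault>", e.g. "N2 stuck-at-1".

N1 stuck-at-1

Fault-free values for test 1 (in0=1, in1=1, in2=0): N0=0, N1=0, N2=1, N3=1, N4=0, giving Y1=0, Y2=0. Observed Y1=1, Y2=1.
Test 1: faults giving observed Y1=1, Y2=1 are {N1 stuck-at-1}.
Only N1 stuck-at-1 is consistent with every test.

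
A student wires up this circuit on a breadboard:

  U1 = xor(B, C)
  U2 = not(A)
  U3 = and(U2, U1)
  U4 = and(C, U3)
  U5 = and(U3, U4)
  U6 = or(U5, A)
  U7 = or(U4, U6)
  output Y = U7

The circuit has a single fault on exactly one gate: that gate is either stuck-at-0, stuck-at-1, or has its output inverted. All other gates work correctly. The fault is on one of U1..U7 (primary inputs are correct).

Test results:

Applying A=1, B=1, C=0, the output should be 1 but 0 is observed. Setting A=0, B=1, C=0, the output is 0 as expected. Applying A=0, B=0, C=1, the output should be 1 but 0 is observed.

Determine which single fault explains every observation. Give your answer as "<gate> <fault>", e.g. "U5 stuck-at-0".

Fault-free values for test 1 (A=1, B=1, C=0): U1=1, U2=0, U3=0, U4=0, U5=0, U6=1, U7=1, giving Y=1. Observed 0.
Test 1: faults giving observed 0 are {U6 stuck-at-0, U6 inverted output, U7 stuck-at-0, U7 inverted output}.
Test 2 (A=0, B=1, C=0): fault-free U1=1, U2=1, U3=1, U4=0, U5=0, U6=0, U7=0 → 0; observed 0. Eliminates U6 inverted output, U7 inverted output.
Test 3 (A=0, B=0, C=1): fault-free U1=1, U2=1, U3=1, U4=1, U5=1, U6=1, U7=1 → 1; observed 0. Eliminates U6 stuck-at-0.
Only U7 stuck-at-0 is consistent with every test.

U7 stuck-at-0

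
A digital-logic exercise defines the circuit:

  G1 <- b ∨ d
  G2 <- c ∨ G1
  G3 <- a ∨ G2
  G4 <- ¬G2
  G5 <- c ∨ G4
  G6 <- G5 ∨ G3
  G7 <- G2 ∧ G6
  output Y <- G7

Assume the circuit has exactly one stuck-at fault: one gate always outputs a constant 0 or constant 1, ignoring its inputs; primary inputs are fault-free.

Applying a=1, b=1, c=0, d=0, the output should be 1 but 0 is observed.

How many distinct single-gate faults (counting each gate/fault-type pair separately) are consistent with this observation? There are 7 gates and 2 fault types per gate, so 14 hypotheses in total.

5

Fault-free: G1=1, G2=1, G3=1, G4=0, G5=0, G6=1, G7=1 → 1. Observed 0.
  G1 stuck-at-0: output 0 ✓
  G1 stuck-at-1: output 1 ✗
  G2 stuck-at-0: output 0 ✓
  G2 stuck-at-1: output 1 ✗
  G3 stuck-at-0: output 0 ✓
  G3 stuck-at-1: output 1 ✗
  G4 stuck-at-0: output 1 ✗
  G4 stuck-at-1: output 1 ✗
  G5 stuck-at-0: output 1 ✗
  G5 stuck-at-1: output 1 ✗
  G6 stuck-at-0: output 0 ✓
  G6 stuck-at-1: output 1 ✗
  G7 stuck-at-0: output 0 ✓
  G7 stuck-at-1: output 1 ✗
Consistent faults: {G1 stuck-at-0, G2 stuck-at-0, G3 stuck-at-0, G6 stuck-at-0, G7 stuck-at-0} — 5 in all.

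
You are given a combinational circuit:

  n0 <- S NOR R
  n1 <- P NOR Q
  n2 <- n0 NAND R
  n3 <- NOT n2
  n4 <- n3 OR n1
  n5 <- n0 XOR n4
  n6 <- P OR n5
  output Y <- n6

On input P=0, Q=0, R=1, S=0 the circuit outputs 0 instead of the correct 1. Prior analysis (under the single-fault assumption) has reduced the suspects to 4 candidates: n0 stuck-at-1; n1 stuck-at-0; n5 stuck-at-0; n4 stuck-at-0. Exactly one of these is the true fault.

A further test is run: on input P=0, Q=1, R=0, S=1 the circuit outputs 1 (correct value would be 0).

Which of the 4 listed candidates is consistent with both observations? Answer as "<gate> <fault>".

Evaluate each candidate on input P=0, Q=1, R=0, S=1:
  n0 stuck-at-1: n0=1 [stuck-at-1], n1=0, n2=1, n3=0, n4=0, n5=1, n6=1 → 1 — matches
  n1 stuck-at-0: n0=0, n1=0 [stuck-at-0], n2=1, n3=0, n4=0, n5=0, n6=0 → 0 — eliminated
  n5 stuck-at-0: n0=0, n1=0, n2=1, n3=0, n4=0, n5=0 [stuck-at-0], n6=0 → 0 — eliminated
  n4 stuck-at-0: n0=0, n1=0, n2=1, n3=0, n4=0 [stuck-at-0], n5=0, n6=0 → 0 — eliminated
Only n0 stuck-at-1 reproduces the observed 1.

n0 stuck-at-1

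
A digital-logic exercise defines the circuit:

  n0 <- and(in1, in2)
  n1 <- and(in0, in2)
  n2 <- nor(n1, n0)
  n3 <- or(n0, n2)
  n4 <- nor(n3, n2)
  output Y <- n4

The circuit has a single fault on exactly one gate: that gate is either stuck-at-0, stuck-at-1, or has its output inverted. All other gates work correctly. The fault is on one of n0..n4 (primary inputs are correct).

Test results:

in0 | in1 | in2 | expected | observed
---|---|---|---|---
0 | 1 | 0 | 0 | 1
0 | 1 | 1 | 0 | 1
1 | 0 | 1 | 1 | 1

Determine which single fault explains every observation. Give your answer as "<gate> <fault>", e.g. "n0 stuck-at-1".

n4 stuck-at-1

Fault-free values for test 1 (in0=0, in1=1, in2=0): n0=0, n1=0, n2=1, n3=1, n4=0, giving Y=0. Observed 1.
Test 1: faults giving observed 1 are {n1 stuck-at-1, n1 inverted output, n2 stuck-at-0, n2 inverted output, n4 stuck-at-1, n4 inverted output}.
Test 2 (in0=0, in1=1, in2=1): fault-free n0=1, n1=0, n2=0, n3=1, n4=0 → 0; observed 1. Eliminates n1 stuck-at-1, n1 inverted output, n2 stuck-at-0, n2 inverted output.
Test 3 (in0=1, in1=0, in2=1): fault-free n0=0, n1=1, n2=0, n3=0, n4=1 → 1; observed 1. Eliminates n4 inverted output.
Only n4 stuck-at-1 is consistent with every test.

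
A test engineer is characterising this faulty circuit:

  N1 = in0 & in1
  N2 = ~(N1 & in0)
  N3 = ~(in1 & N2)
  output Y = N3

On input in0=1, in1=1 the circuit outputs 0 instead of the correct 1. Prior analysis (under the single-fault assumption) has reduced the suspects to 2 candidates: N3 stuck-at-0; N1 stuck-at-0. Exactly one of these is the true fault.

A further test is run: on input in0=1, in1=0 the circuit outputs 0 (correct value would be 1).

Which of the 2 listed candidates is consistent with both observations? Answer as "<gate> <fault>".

N3 stuck-at-0

Evaluate each candidate on input in0=1, in1=0:
  N3 stuck-at-0: N1=0, N2=1, N3=0 [stuck-at-0] → 0 — matches
  N1 stuck-at-0: N1=0 [stuck-at-0], N2=1, N3=1 → 1 — eliminated
Only N3 stuck-at-0 reproduces the observed 0.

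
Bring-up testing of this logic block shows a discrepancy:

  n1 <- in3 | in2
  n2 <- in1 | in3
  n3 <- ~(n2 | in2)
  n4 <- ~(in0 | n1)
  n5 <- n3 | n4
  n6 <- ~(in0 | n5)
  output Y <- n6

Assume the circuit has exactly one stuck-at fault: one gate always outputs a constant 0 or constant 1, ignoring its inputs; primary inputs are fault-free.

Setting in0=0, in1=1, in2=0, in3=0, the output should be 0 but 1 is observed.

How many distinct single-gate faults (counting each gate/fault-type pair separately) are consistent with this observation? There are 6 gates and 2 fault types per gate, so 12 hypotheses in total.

Fault-free: n1=0, n2=1, n3=0, n4=1, n5=1, n6=0 → 0. Observed 1.
  n1 stuck-at-0: output 0 ✗
  n1 stuck-at-1: output 1 ✓
  n2 stuck-at-0: output 0 ✗
  n2 stuck-at-1: output 0 ✗
  n3 stuck-at-0: output 0 ✗
  n3 stuck-at-1: output 0 ✗
  n4 stuck-at-0: output 1 ✓
  n4 stuck-at-1: output 0 ✗
  n5 stuck-at-0: output 1 ✓
  n5 stuck-at-1: output 0 ✗
  n6 stuck-at-0: output 0 ✗
  n6 stuck-at-1: output 1 ✓
Consistent faults: {n1 stuck-at-1, n4 stuck-at-0, n5 stuck-at-0, n6 stuck-at-1} — 4 in all.

4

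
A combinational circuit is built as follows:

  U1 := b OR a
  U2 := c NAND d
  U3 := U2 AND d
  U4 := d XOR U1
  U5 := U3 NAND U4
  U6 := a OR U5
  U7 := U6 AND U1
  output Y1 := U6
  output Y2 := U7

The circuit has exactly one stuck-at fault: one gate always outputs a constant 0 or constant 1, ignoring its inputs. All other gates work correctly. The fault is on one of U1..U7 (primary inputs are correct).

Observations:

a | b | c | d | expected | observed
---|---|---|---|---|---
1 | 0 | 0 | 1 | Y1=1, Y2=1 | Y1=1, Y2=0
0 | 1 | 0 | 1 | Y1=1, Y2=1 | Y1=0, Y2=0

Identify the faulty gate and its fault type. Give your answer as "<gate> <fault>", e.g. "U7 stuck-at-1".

U1 stuck-at-0

Fault-free values for test 1 (a=1, b=0, c=0, d=1): U1=1, U2=1, U3=1, U4=0, U5=1, U6=1, U7=1, giving Y1=1, Y2=1. Observed Y1=1, Y2=0.
Test 1: faults giving observed Y1=1, Y2=0 are {U1 stuck-at-0, U7 stuck-at-0}.
Test 2 (a=0, b=1, c=0, d=1): fault-free U1=1, U2=1, U3=1, U4=0, U5=1, U6=1, U7=1 → Y1=1, Y2=1; observed Y1=0, Y2=0. Eliminates U7 stuck-at-0.
Only U1 stuck-at-0 is consistent with every test.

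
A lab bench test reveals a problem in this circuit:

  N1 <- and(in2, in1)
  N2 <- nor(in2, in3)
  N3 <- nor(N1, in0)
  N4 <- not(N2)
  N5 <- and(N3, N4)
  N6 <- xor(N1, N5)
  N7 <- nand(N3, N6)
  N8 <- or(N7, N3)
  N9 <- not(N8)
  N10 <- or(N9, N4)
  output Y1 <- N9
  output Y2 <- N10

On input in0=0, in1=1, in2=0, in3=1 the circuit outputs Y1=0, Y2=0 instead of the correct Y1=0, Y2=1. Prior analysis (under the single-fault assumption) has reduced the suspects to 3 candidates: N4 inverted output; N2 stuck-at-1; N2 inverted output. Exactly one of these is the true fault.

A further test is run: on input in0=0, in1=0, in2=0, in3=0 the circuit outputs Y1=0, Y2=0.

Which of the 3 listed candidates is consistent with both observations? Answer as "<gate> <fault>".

Evaluate each candidate on input in0=0, in1=0, in2=0, in3=0:
  N4 inverted output: N1=0, N2=1, N3=1, N4=1 [inverted output], N5=1, N6=1, N7=0, N8=1, N9=0, N10=1 → Y1=0, Y2=1 — eliminated
  N2 stuck-at-1: N1=0, N2=1 [stuck-at-1], N3=1, N4=0, N5=0, N6=0, N7=1, N8=1, N9=0, N10=0 → Y1=0, Y2=0 — matches
  N2 inverted output: N1=0, N2=0 [inverted output], N3=1, N4=1, N5=1, N6=1, N7=0, N8=1, N9=0, N10=1 → Y1=0, Y2=1 — eliminated
Only N2 stuck-at-1 reproduces the observed Y1=0, Y2=0.

N2 stuck-at-1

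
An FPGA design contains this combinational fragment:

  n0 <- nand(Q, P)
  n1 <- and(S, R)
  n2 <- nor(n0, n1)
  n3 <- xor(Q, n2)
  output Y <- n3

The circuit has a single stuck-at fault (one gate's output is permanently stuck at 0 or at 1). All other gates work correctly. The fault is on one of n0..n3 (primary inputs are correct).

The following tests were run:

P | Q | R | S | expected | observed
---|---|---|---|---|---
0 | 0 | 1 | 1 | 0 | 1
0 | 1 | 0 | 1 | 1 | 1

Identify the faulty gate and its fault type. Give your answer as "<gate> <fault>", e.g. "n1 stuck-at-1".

n3 stuck-at-1

Fault-free values for test 1 (P=0, Q=0, R=1, S=1): n0=1, n1=1, n2=0, n3=0, giving Y=0. Observed 1.
Test 1: faults giving observed 1 are {n2 stuck-at-1, n3 stuck-at-1}.
Test 2 (P=0, Q=1, R=0, S=1): fault-free n0=1, n1=0, n2=0, n3=1 → 1; observed 1. Eliminates n2 stuck-at-1.
Only n3 stuck-at-1 is consistent with every test.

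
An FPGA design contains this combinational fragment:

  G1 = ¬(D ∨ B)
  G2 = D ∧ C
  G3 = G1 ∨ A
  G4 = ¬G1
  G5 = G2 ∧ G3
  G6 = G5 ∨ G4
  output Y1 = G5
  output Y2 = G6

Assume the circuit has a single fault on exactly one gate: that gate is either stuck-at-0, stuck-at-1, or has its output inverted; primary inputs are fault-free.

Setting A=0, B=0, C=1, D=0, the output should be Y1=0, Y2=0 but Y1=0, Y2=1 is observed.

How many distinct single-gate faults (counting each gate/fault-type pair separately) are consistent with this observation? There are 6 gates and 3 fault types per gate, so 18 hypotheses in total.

6

Fault-free: G1=1, G2=0, G3=1, G4=0, G5=0, G6=0 → Y1=0, Y2=0. Observed Y1=0, Y2=1.
  G1: stuck-at-0, inverted output ✓; others ✗
  G2: none of the 3 fault types match ✗
  G3: none of the 3 fault types match ✗
  G4: stuck-at-1, inverted output ✓; others ✗
  G5: none of the 3 fault types match ✗
  G6: stuck-at-1, inverted output ✓; others ✗
Consistent faults: {G1 stuck-at-0, G1 inverted output, G4 stuck-at-1, G4 inverted output, G6 stuck-at-1, G6 inverted output} — 6 in all.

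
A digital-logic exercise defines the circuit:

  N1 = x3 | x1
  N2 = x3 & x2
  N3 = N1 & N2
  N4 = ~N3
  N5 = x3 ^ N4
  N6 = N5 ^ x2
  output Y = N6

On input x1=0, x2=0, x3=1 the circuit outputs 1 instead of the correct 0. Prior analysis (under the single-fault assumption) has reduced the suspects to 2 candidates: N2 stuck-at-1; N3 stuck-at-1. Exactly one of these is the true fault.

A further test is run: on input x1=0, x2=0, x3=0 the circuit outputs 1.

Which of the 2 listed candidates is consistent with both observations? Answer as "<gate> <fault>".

Evaluate each candidate on input x1=0, x2=0, x3=0:
  N2 stuck-at-1: N1=0, N2=1 [stuck-at-1], N3=0, N4=1, N5=1, N6=1 → 1 — matches
  N3 stuck-at-1: N1=0, N2=0, N3=1 [stuck-at-1], N4=0, N5=0, N6=0 → 0 — eliminated
Only N2 stuck-at-1 reproduces the observed 1.

N2 stuck-at-1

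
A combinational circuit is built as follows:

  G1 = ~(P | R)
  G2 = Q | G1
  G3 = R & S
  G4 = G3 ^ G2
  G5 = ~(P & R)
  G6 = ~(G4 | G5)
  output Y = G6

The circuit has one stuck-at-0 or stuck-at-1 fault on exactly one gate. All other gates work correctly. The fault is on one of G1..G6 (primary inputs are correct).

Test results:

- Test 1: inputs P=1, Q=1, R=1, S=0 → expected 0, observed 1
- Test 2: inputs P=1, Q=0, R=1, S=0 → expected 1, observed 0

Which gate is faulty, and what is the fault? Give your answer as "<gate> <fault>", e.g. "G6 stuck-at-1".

G3 stuck-at-1

Fault-free values for test 1 (P=1, Q=1, R=1, S=0): G1=0, G2=1, G3=0, G4=1, G5=0, G6=0, giving Y=0. Observed 1.
Test 1: faults giving observed 1 are {G2 stuck-at-0, G3 stuck-at-1, G4 stuck-at-0, G6 stuck-at-1}.
Test 2 (P=1, Q=0, R=1, S=0): fault-free G1=0, G2=0, G3=0, G4=0, G5=0, G6=1 → 1; observed 0. Eliminates G2 stuck-at-0, G4 stuck-at-0, G6 stuck-at-1.
Only G3 stuck-at-1 is consistent with every test.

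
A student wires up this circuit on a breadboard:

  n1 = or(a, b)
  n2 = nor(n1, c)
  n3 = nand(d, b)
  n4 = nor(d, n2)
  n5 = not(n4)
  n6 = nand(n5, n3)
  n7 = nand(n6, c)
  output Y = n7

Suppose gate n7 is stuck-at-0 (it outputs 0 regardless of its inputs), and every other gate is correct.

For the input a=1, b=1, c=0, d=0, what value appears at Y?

Propagate with n7 forced: n1=1, n2=0, n3=1, n4=1, n5=0, n6=1, n7=0 [stuck-at-0].
So Y = 0. (Without the fault it would be 1.)

0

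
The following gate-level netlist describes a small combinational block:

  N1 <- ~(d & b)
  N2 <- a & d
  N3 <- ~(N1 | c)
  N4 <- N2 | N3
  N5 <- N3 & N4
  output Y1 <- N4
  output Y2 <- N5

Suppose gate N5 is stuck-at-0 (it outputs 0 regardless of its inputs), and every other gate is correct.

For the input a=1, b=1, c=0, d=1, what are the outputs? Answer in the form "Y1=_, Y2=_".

Propagate with N5 forced: N1=0, N2=1, N3=1, N4=1, N5=0 [stuck-at-0].
So the outputs are Y1=1, Y2=0. (Without the fault they would be Y1=1, Y2=1.)

Y1=1, Y2=0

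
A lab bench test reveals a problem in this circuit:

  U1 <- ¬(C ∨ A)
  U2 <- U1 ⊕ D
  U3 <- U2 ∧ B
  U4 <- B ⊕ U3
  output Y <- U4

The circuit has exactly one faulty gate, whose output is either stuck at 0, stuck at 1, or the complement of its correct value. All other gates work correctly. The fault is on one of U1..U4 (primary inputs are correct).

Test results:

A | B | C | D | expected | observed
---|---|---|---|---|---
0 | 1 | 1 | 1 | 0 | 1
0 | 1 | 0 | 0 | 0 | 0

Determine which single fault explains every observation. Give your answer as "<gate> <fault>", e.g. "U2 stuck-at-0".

U1 stuck-at-1

Fault-free values for test 1 (A=0, B=1, C=1, D=1): U1=0, U2=1, U3=1, U4=0, giving Y=0. Observed 1.
Test 1: faults giving observed 1 are {U1 stuck-at-1, U1 inverted output, U2 stuck-at-0, U2 inverted output, U3 stuck-at-0, U3 inverted output, U4 stuck-at-1, U4 inverted output}.
Test 2 (A=0, B=1, C=0, D=0): fault-free U1=1, U2=1, U3=1, U4=0 → 0; observed 0. Eliminates U1 inverted output, U2 stuck-at-0, U2 inverted output, U3 stuck-at-0, U3 inverted output, U4 stuck-at-1, U4 inverted output.
Only U1 stuck-at-1 is consistent with every test.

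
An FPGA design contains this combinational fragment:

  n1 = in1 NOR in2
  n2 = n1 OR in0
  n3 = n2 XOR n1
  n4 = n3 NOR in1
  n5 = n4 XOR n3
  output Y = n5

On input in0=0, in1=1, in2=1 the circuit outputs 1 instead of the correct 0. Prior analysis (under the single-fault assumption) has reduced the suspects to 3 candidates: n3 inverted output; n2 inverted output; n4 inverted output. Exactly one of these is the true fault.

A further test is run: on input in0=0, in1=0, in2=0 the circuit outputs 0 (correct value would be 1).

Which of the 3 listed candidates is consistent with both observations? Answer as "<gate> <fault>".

n4 inverted output

Evaluate each candidate on input in0=0, in1=0, in2=0:
  n3 inverted output: n1=1, n2=1, n3=1 [inverted output], n4=0, n5=1 → 1 — eliminated
  n2 inverted output: n1=1, n2=0 [inverted output], n3=1, n4=0, n5=1 → 1 — eliminated
  n4 inverted output: n1=1, n2=1, n3=0, n4=0 [inverted output], n5=0 → 0 — matches
Only n4 inverted output reproduces the observed 0.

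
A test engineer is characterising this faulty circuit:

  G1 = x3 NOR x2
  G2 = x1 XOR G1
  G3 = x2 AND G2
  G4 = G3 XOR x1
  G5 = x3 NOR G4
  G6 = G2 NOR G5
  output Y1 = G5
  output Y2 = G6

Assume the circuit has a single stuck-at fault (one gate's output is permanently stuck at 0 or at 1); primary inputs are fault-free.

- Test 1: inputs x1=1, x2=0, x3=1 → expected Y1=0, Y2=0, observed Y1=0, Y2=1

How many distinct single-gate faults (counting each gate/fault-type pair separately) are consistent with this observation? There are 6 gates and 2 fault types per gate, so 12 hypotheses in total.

Fault-free: G1=0, G2=1, G3=0, G4=1, G5=0, G6=0 → Y1=0, Y2=0. Observed Y1=0, Y2=1.
  G1 stuck-at-0: output Y1=0, Y2=0 ✗
  G1 stuck-at-1: output Y1=0, Y2=1 ✓
  G2 stuck-at-0: output Y1=0, Y2=1 ✓
  G2 stuck-at-1: output Y1=0, Y2=0 ✗
  G3 stuck-at-0: output Y1=0, Y2=0 ✗
  G3 stuck-at-1: output Y1=0, Y2=0 ✗
  G4 stuck-at-0: output Y1=0, Y2=0 ✗
  G4 stuck-at-1: output Y1=0, Y2=0 ✗
  G5 stuck-at-0: output Y1=0, Y2=0 ✗
  G5 stuck-at-1: output Y1=1, Y2=0 ✗
  G6 stuck-at-0: output Y1=0, Y2=0 ✗
  G6 stuck-at-1: output Y1=0, Y2=1 ✓
Consistent faults: {G1 stuck-at-1, G2 stuck-at-0, G6 stuck-at-1} — 3 in all.

3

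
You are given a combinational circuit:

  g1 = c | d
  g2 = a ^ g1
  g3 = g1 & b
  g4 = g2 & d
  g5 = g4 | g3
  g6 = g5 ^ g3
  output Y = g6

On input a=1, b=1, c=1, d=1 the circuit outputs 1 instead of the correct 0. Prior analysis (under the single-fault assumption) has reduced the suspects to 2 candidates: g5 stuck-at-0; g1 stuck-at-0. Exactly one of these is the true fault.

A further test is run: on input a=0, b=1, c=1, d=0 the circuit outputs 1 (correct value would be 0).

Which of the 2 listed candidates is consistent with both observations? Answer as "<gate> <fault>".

g5 stuck-at-0

Evaluate each candidate on input a=0, b=1, c=1, d=0:
  g5 stuck-at-0: g1=1, g2=1, g3=1, g4=0, g5=0 [stuck-at-0], g6=1 → 1 — matches
  g1 stuck-at-0: g1=0 [stuck-at-0], g2=0, g3=0, g4=0, g5=0, g6=0 → 0 — eliminated
Only g5 stuck-at-0 reproduces the observed 1.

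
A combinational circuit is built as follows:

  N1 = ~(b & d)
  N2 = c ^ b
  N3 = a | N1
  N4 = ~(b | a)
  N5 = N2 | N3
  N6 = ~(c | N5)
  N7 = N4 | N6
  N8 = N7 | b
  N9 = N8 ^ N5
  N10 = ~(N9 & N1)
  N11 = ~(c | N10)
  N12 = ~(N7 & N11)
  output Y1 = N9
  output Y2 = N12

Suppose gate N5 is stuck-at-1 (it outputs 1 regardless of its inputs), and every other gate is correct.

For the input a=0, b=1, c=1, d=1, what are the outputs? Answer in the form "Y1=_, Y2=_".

Y1=0, Y2=1

Propagate with N5 forced: N1=0, N2=0, N3=0, N4=0, N5=1 [stuck-at-1], N6=0, N7=0, N8=1, N9=0, N10=1, N11=0, N12=1.
So the outputs are Y1=0, Y2=1. (Without the fault they would be Y1=1, Y2=1.)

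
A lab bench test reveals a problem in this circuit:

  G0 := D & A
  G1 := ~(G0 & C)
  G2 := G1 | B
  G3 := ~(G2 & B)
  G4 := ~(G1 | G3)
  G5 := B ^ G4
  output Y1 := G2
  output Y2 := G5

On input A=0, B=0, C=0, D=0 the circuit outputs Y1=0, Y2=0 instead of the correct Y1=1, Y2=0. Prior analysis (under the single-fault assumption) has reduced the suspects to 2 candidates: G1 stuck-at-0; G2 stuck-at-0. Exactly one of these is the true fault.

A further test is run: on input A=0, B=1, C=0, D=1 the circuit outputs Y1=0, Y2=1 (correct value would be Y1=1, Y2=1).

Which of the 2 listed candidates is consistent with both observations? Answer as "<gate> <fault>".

Evaluate each candidate on input A=0, B=1, C=0, D=1:
  G1 stuck-at-0: G0=0, G1=0 [stuck-at-0], G2=1, G3=0, G4=1, G5=0 → Y1=1, Y2=0 — eliminated
  G2 stuck-at-0: G0=0, G1=1, G2=0 [stuck-at-0], G3=1, G4=0, G5=1 → Y1=0, Y2=1 — matches
Only G2 stuck-at-0 reproduces the observed Y1=0, Y2=1.

G2 stuck-at-0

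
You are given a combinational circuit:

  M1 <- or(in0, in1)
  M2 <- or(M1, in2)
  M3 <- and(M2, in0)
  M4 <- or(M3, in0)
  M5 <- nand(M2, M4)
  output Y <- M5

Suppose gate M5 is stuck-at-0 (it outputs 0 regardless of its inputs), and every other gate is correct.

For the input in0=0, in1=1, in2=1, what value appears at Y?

Propagate with M5 forced: M1=1, M2=1, M3=0, M4=0, M5=0 [stuck-at-0].
So Y = 0. (Without the fault it would be 1.)

0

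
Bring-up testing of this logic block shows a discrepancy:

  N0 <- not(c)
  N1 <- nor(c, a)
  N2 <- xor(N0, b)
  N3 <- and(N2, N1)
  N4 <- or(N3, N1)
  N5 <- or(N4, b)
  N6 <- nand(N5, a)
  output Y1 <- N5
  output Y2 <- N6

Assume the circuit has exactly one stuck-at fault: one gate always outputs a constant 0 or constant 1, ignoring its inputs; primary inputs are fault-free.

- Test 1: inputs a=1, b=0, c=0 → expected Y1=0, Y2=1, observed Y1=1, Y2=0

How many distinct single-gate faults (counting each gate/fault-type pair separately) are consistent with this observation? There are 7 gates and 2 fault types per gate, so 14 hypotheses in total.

4

Fault-free: N0=1, N1=0, N2=1, N3=0, N4=0, N5=0, N6=1 → Y1=0, Y2=1. Observed Y1=1, Y2=0.
  N0 stuck-at-0: output Y1=0, Y2=1 ✗
  N0 stuck-at-1: output Y1=0, Y2=1 ✗
  N1 stuck-at-0: output Y1=0, Y2=1 ✗
  N1 stuck-at-1: output Y1=1, Y2=0 ✓
  N2 stuck-at-0: output Y1=0, Y2=1 ✗
  N2 stuck-at-1: output Y1=0, Y2=1 ✗
  N3 stuck-at-0: output Y1=0, Y2=1 ✗
  N3 stuck-at-1: output Y1=1, Y2=0 ✓
  N4 stuck-at-0: output Y1=0, Y2=1 ✗
  N4 stuck-at-1: output Y1=1, Y2=0 ✓
  N5 stuck-at-0: output Y1=0, Y2=1 ✗
  N5 stuck-at-1: output Y1=1, Y2=0 ✓
  N6 stuck-at-0: output Y1=0, Y2=0 ✗
  N6 stuck-at-1: output Y1=0, Y2=1 ✗
Consistent faults: {N1 stuck-at-1, N3 stuck-at-1, N4 stuck-at-1, N5 stuck-at-1} — 4 in all.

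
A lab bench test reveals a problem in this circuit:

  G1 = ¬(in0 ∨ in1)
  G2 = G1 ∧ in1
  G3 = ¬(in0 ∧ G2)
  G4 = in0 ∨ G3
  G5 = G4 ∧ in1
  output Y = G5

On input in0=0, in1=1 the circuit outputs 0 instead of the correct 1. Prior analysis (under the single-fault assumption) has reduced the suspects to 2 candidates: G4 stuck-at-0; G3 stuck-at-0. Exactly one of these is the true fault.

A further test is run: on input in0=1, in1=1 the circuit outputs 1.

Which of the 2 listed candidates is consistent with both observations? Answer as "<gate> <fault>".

G3 stuck-at-0

Evaluate each candidate on input in0=1, in1=1:
  G4 stuck-at-0: G1=0, G2=0, G3=1, G4=0 [stuck-at-0], G5=0 → 0 — eliminated
  G3 stuck-at-0: G1=0, G2=0, G3=0 [stuck-at-0], G4=1, G5=1 → 1 — matches
Only G3 stuck-at-0 reproduces the observed 1.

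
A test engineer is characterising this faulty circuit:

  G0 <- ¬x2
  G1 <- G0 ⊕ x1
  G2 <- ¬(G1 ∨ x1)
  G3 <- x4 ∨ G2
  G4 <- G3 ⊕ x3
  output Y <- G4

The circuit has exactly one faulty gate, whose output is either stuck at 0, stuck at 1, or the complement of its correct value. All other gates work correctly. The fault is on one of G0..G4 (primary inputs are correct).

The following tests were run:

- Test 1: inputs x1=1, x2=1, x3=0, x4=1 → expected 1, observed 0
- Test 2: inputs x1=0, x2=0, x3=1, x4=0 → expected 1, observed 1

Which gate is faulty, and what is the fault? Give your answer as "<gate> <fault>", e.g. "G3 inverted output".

G3 stuck-at-0

Fault-free values for test 1 (x1=1, x2=1, x3=0, x4=1): G0=0, G1=1, G2=0, G3=1, G4=1, giving Y=1. Observed 0.
Test 1: faults giving observed 0 are {G3 stuck-at-0, G3 inverted output, G4 stuck-at-0, G4 inverted output}.
Test 2 (x1=0, x2=0, x3=1, x4=0): fault-free G0=1, G1=1, G2=0, G3=0, G4=1 → 1; observed 1. Eliminates G3 inverted output, G4 stuck-at-0, G4 inverted output.
Only G3 stuck-at-0 is consistent with every test.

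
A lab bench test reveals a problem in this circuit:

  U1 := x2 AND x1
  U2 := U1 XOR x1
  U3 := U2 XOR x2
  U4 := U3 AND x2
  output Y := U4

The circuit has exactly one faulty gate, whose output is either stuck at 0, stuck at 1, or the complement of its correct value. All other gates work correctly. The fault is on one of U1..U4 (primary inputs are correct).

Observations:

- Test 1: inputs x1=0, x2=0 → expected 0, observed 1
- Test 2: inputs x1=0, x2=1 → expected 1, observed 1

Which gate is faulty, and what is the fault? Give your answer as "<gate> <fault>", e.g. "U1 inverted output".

U4 stuck-at-1

Fault-free values for test 1 (x1=0, x2=0): U1=0, U2=0, U3=0, U4=0, giving Y=0. Observed 1.
Test 1: faults giving observed 1 are {U4 stuck-at-1, U4 inverted output}.
Test 2 (x1=0, x2=1): fault-free U1=0, U2=0, U3=1, U4=1 → 1; observed 1. Eliminates U4 inverted output.
Only U4 stuck-at-1 is consistent with every test.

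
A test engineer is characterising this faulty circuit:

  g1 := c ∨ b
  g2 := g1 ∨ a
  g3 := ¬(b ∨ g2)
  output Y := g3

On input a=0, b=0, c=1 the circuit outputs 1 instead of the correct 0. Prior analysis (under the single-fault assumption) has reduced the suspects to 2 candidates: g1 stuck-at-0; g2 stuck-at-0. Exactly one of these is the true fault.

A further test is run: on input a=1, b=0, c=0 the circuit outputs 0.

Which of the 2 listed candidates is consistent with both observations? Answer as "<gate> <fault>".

g1 stuck-at-0

Evaluate each candidate on input a=1, b=0, c=0:
  g1 stuck-at-0: g1=0 [stuck-at-0], g2=1, g3=0 → 0 — matches
  g2 stuck-at-0: g1=0, g2=0 [stuck-at-0], g3=1 → 1 — eliminated
Only g1 stuck-at-0 reproduces the observed 0.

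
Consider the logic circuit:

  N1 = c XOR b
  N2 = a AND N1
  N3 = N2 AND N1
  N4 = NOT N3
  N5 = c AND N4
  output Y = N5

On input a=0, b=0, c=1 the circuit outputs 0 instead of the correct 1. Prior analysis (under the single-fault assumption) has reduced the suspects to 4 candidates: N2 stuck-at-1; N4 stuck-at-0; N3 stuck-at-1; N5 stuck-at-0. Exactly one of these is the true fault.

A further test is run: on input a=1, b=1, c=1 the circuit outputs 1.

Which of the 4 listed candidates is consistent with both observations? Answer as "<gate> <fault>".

N2 stuck-at-1

Evaluate each candidate on input a=1, b=1, c=1:
  N2 stuck-at-1: N1=0, N2=1 [stuck-at-1], N3=0, N4=1, N5=1 → 1 — matches
  N4 stuck-at-0: N1=0, N2=0, N3=0, N4=0 [stuck-at-0], N5=0 → 0 — eliminated
  N3 stuck-at-1: N1=0, N2=0, N3=1 [stuck-at-1], N4=0, N5=0 → 0 — eliminated
  N5 stuck-at-0: N1=0, N2=0, N3=0, N4=1, N5=0 [stuck-at-0] → 0 — eliminated
Only N2 stuck-at-1 reproduces the observed 1.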